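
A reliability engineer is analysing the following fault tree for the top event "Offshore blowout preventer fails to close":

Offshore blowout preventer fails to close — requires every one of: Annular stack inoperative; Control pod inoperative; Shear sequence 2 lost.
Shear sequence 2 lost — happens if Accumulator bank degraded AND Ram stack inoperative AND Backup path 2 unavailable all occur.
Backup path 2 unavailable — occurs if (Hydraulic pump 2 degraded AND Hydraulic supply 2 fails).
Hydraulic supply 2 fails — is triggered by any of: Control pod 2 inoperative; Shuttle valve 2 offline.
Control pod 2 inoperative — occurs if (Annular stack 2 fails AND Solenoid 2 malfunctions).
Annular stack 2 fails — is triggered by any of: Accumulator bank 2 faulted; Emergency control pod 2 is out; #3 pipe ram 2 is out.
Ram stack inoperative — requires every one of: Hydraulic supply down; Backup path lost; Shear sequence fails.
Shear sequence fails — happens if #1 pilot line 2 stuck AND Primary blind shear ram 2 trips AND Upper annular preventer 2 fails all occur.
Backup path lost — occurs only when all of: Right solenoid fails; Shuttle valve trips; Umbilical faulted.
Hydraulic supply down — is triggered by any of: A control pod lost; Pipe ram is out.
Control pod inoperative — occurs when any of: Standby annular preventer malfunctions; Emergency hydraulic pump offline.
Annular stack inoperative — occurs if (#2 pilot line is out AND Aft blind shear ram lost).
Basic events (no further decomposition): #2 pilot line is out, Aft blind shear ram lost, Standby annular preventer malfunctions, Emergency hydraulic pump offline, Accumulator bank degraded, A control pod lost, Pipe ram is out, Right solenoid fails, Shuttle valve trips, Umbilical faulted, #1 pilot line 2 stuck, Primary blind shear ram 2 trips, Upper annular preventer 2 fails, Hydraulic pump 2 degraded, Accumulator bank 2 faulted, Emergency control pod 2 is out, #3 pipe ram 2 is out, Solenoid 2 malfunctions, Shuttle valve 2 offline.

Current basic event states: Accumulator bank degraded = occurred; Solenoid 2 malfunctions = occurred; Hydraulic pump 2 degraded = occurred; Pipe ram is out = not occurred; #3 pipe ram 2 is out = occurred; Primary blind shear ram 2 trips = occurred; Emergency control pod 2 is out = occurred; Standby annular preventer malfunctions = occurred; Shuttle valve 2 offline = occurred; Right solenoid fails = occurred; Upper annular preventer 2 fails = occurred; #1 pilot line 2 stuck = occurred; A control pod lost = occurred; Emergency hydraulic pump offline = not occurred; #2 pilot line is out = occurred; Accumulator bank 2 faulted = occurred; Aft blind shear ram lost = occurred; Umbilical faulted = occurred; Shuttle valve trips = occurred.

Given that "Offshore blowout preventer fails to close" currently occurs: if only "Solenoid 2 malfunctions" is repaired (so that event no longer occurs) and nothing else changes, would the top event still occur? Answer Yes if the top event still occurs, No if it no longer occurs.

Counterfactual: set "Solenoid 2 malfunctions" to not occurred.
Annular stack inoperative [AND]: #2 pilot line is out=occurs, Aft blind shear ram lost=occurs → all inputs occur → occurs.
Control pod inoperative [OR]: Standby annular preventer malfunctions=occurs, Emergency hydraulic pump offline=not → at least one input occurs → occurs.
Hydraulic supply down [OR]: A control pod lost=occurs, Pipe ram is out=not → at least one input occurs → occurs.
Backup path lost [AND]: Right solenoid fails=occurs, Shuttle valve trips=occurs, Umbilical faulted=occurs → all inputs occur → occurs.
Shear sequence fails [AND]: #1 pilot line 2 stuck=occurs, Primary blind shear ram 2 trips=occurs, Upper annular preventer 2 fails=occurs → all inputs occur → occurs.
Ram stack inoperative [AND]: Hydraulic supply down=occurs, Backup path lost=occurs, Shear sequence fails=occurs → all inputs occur → occurs.
Annular stack 2 fails [OR]: Accumulator bank 2 faulted=occurs, Emergency control pod 2 is out=occurs, #3 pipe ram 2 is out=occurs → at least one input occurs → occurs.
Control pod 2 inoperative [AND]: Annular stack 2 fails=occurs, Solenoid 2 malfunctions=not → not all inputs occur → does not occur.
Hydraulic supply 2 fails [OR]: Control pod 2 inoperative=not, Shuttle valve 2 offline=occurs → at least one input occurs → occurs.
Backup path 2 unavailable [AND]: Hydraulic pump 2 degraded=occurs, Hydraulic supply 2 fails=occurs → all inputs occur → occurs.
Shear sequence 2 lost [AND]: Accumulator bank degraded=occurs, Ram stack inoperative=occurs, Backup path 2 unavailable=occurs → all inputs occur → occurs.
Offshore blowout preventer fails to close [AND]: Annular stack inoperative=occurs, Control pod inoperative=occurs, Shear sequence 2 lost=occurs → all inputs occur → occurs.

Yes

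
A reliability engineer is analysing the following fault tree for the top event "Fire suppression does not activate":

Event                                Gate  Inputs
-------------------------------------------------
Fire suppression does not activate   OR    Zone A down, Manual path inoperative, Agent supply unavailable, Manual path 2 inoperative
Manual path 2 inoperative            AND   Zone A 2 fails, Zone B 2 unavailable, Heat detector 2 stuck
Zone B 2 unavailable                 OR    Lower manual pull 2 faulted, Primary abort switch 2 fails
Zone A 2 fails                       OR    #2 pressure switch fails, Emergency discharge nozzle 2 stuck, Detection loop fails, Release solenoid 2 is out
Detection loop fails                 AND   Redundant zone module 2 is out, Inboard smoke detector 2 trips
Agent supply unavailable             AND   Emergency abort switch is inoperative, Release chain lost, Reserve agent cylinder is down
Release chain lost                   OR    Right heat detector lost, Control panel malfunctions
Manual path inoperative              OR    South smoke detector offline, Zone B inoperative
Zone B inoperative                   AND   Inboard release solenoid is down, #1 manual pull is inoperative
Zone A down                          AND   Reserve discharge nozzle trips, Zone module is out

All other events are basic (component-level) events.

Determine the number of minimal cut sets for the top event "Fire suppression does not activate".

Zone A down [AND]: one cut set from each child combined → 1 × 1 = 1 cut set(s).
Zone B inoperative [AND]: one cut set from each child combined → 1 × 1 = 1 cut set(s).
Manual path inoperative [OR]: union of children's cut sets → 2 cut set(s).
Release chain lost [OR]: union of children's cut sets → 2 cut set(s).
Agent supply unavailable [AND]: one cut set from each child combined → 1 × 2 × 1 = 2 cut set(s).
Detection loop fails [AND]: one cut set from each child combined → 1 × 1 = 1 cut set(s).
Zone A 2 fails [OR]: union of children's cut sets → 4 cut set(s).
Zone B 2 unavailable [OR]: union of children's cut sets → 2 cut set(s).
Manual path 2 inoperative [AND]: one cut set from each child combined → 4 × 2 × 1 = 8 cut set(s).
Fire suppression does not activate [OR]: union of children's cut sets → 13 cut set(s).

13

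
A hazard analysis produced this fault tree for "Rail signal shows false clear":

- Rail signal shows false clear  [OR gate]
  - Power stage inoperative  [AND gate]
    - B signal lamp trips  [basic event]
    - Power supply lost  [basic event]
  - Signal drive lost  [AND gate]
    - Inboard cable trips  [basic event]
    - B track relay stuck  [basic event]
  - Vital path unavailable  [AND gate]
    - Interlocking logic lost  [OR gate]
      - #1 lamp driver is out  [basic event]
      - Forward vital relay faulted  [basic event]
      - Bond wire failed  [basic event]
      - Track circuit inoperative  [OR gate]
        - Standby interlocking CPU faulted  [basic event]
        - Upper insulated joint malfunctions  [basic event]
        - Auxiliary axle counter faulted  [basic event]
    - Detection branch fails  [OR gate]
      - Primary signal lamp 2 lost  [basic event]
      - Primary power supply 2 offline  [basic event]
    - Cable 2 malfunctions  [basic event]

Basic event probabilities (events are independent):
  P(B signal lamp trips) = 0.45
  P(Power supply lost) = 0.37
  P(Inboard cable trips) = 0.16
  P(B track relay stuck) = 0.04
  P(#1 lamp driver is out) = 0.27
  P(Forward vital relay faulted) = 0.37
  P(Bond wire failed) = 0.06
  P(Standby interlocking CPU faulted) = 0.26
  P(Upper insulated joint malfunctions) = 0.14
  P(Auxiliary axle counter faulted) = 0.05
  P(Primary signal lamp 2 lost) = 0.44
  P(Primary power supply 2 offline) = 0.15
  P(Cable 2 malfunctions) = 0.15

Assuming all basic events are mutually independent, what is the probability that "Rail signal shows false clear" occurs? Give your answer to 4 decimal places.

P(Power stage inoperative) [AND] = 0.45 × 0.37 = 0.166500
P(Signal drive lost) [AND] = 0.16 × 0.04 = 0.006400
P(Track circuit inoperative) [OR] = 1 − (1−0.26) × (1−0.14) × (1−0.05) = 0.395420
P(Interlocking logic lost) [OR] = 1 − (1−0.27) × (1−0.37) × (1−0.06) × (1−0.395420) = 0.738636
P(Detection branch fails) [OR] = 1 − (1−0.44) × (1−0.15) = 0.524000
P(Vital path unavailable) [AND] = 0.738636 × 0.524000 × 0.15 = 0.058057
P(Rail signal shows false clear) [OR] = 1 − (1−0.166500) × (1−0.006400) × (1−0.058057) = 0.219915
Rounded to 4 decimal places: P(Rail signal shows false clear) ≈ 0.2199.

0.2199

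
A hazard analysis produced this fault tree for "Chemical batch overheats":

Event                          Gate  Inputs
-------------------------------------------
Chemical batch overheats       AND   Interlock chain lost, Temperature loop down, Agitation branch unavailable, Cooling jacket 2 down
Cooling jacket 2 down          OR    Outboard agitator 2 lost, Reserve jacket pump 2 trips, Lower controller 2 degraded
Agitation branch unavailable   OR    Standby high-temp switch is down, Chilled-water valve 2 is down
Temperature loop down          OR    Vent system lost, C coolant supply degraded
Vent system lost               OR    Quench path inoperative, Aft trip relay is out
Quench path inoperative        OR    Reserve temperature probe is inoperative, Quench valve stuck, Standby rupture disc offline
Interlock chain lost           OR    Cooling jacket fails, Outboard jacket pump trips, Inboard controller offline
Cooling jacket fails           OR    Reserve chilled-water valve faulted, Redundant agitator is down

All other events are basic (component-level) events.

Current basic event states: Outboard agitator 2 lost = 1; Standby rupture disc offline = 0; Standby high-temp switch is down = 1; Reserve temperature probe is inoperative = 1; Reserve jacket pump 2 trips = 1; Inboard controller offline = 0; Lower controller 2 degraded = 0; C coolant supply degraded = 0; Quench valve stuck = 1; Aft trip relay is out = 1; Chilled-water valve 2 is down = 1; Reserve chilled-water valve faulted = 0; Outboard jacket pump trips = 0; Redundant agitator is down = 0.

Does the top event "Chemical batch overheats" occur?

Cooling jacket fails [OR]: Reserve chilled-water valve faulted=not, Redundant agitator is down=not → no input occurs → does not occur.
Interlock chain lost [OR]: Cooling jacket fails=not, Outboard jacket pump trips=not, Inboard controller offline=not → no input occurs → does not occur.
Quench path inoperative [OR]: Reserve temperature probe is inoperative=occurs, Quench valve stuck=occurs, Standby rupture disc offline=not → at least one input occurs → occurs.
Vent system lost [OR]: Quench path inoperative=occurs, Aft trip relay is out=occurs → at least one input occurs → occurs.
Temperature loop down [OR]: Vent system lost=occurs, C coolant supply degraded=not → at least one input occurs → occurs.
Agitation branch unavailable [OR]: Standby high-temp switch is down=occurs, Chilled-water valve 2 is down=occurs → at least one input occurs → occurs.
Cooling jacket 2 down [OR]: Outboard agitator 2 lost=occurs, Reserve jacket pump 2 trips=occurs, Lower controller 2 degraded=not → at least one input occurs → occurs.
Chemical batch overheats [AND]: Interlock chain lost=not, Temperature loop down=occurs, Agitation branch unavailable=occurs, Cooling jacket 2 down=occurs → not all inputs occur → does not occur.

No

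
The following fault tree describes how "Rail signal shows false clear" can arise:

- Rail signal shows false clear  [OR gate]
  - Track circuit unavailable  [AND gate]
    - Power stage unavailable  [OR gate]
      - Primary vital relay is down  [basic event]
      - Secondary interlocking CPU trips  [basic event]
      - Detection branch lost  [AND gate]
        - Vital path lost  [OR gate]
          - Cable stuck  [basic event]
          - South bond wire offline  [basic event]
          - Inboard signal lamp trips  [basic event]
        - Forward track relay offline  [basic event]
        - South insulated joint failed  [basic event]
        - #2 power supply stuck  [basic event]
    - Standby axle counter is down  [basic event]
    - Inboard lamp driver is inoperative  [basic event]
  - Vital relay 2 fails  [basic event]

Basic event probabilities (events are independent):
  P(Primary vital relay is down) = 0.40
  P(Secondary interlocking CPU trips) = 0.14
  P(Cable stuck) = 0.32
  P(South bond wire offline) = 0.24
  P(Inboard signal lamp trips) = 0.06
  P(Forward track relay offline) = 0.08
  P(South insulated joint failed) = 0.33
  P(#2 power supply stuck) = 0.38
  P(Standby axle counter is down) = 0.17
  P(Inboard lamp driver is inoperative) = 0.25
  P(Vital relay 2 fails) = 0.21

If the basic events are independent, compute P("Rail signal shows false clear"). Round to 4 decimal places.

P(Vital path lost) [OR] = 1 − (1−0.32) × (1−0.24) × (1−0.06) = 0.514208
P(Detection branch lost) [AND] = 0.514208 × 0.08 × 0.33 × 0.38 = 0.005159
P(Power stage unavailable) [OR] = 1 − (1−0.40) × (1−0.14) × (1−0.005159) = 0.486662
P(Track circuit unavailable) [AND] = 0.486662 × 0.17 × 0.25 = 0.020683
P(Rail signal shows false clear) [OR] = 1 − (1−0.020683) × (1−0.21) = 0.226340
Rounded to 4 decimal places: P(Rail signal shows false clear) ≈ 0.2263.

0.2263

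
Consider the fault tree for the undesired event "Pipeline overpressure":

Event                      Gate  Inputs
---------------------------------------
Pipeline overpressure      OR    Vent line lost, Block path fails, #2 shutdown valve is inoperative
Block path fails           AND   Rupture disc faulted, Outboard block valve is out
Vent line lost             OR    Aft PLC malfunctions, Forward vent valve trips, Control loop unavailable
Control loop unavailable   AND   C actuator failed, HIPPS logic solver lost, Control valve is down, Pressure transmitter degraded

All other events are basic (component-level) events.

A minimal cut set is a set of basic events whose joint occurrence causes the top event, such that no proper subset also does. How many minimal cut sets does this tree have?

5

Control loop unavailable [AND]: one cut set from each child combined → 1 × 1 × 1 × 1 = 1 cut set(s).
Vent line lost [OR]: union of children's cut sets → 3 cut set(s).
Block path fails [AND]: one cut set from each child combined → 1 × 1 = 1 cut set(s).
Pipeline overpressure [OR]: union of children's cut sets → 5 cut set(s).
Minimal cut sets: {Aft PLC malfunctions}; {Forward vent valve trips}; {C actuator failed, Control valve is down, HIPPS logic solver lost, Pressure transmitter degraded}; {Outboard block valve is out, Rupture disc faulted}; {#2 shutdown valve is inoperative}.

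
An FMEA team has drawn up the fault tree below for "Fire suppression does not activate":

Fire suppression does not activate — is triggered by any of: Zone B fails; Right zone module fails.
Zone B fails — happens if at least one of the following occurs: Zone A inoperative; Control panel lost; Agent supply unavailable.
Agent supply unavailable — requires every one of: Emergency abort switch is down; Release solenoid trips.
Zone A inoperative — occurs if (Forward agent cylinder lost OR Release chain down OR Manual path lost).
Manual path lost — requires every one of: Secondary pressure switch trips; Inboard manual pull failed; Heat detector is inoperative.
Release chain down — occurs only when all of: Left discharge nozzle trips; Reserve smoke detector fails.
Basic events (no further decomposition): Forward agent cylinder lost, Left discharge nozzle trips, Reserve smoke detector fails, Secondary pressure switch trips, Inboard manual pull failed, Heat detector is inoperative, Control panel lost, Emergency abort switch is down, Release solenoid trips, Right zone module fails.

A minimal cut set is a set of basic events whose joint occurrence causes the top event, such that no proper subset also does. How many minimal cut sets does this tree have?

6

Release chain down [AND]: one cut set from each child combined → 1 × 1 = 1 cut set(s).
Manual path lost [AND]: one cut set from each child combined → 1 × 1 × 1 = 1 cut set(s).
Zone A inoperative [OR]: union of children's cut sets → 3 cut set(s).
Agent supply unavailable [AND]: one cut set from each child combined → 1 × 1 = 1 cut set(s).
Zone B fails [OR]: union of children's cut sets → 5 cut set(s).
Fire suppression does not activate [OR]: union of children's cut sets → 6 cut set(s).
Minimal cut sets: {Forward agent cylinder lost}; {Left discharge nozzle trips, Reserve smoke detector fails}; {Heat detector is inoperative, Inboard manual pull failed, Secondary pressure switch trips}; {Control panel lost}; {Emergency abort switch is down, Release solenoid trips}; {Right zone module fails}.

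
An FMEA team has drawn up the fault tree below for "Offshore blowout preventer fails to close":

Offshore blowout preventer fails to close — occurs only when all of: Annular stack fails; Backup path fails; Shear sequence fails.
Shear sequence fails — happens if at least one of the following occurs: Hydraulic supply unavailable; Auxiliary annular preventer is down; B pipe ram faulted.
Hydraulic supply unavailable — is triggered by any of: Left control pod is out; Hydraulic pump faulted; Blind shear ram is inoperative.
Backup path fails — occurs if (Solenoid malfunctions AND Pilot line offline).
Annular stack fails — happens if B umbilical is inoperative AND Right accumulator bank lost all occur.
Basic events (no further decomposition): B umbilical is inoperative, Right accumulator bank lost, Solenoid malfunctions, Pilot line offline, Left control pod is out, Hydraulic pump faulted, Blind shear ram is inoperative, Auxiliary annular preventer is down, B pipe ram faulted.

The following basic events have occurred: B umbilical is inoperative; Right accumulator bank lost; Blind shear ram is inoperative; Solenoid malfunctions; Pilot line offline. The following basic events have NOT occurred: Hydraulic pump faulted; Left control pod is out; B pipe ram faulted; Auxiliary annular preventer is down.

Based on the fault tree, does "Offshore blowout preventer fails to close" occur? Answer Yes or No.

Annular stack fails [AND]: B umbilical is inoperative=occurs, Right accumulator bank lost=occurs → all inputs occur → occurs.
Backup path fails [AND]: Solenoid malfunctions=occurs, Pilot line offline=occurs → all inputs occur → occurs.
Hydraulic supply unavailable [OR]: Left control pod is out=not, Hydraulic pump faulted=not, Blind shear ram is inoperative=occurs → at least one input occurs → occurs.
Shear sequence fails [OR]: Hydraulic supply unavailable=occurs, Auxiliary annular preventer is down=not, B pipe ram faulted=not → at least one input occurs → occurs.
Offshore blowout preventer fails to close [AND]: Annular stack fails=occurs, Backup path fails=occurs, Shear sequence fails=occurs → all inputs occur → occurs.

Yes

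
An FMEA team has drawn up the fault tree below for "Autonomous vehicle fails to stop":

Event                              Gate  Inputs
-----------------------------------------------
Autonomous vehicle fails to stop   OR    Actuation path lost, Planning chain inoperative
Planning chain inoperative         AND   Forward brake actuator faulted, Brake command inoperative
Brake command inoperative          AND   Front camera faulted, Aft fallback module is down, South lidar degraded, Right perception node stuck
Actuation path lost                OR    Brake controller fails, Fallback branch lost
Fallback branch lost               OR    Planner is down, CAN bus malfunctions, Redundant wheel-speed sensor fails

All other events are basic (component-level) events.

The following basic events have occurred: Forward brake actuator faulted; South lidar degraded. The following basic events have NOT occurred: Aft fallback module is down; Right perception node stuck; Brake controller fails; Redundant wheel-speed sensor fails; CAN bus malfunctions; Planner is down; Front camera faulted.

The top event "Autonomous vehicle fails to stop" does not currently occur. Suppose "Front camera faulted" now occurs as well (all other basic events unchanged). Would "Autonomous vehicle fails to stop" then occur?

Counterfactual: set "Front camera faulted" to occurred.
Fallback branch lost [OR]: Planner is down=not, CAN bus malfunctions=not, Redundant wheel-speed sensor fails=not → no input occurs → does not occur.
Actuation path lost [OR]: Brake controller fails=not, Fallback branch lost=not → no input occurs → does not occur.
Brake command inoperative [AND]: Front camera faulted=occurs, Aft fallback module is down=not, South lidar degraded=occurs, Right perception node stuck=not → not all inputs occur → does not occur.
Planning chain inoperative [AND]: Forward brake actuator faulted=occurs, Brake command inoperative=not → not all inputs occur → does not occur.
Autonomous vehicle fails to stop [OR]: Actuation path lost=not, Planning chain inoperative=not → no input occurs → does not occur.

No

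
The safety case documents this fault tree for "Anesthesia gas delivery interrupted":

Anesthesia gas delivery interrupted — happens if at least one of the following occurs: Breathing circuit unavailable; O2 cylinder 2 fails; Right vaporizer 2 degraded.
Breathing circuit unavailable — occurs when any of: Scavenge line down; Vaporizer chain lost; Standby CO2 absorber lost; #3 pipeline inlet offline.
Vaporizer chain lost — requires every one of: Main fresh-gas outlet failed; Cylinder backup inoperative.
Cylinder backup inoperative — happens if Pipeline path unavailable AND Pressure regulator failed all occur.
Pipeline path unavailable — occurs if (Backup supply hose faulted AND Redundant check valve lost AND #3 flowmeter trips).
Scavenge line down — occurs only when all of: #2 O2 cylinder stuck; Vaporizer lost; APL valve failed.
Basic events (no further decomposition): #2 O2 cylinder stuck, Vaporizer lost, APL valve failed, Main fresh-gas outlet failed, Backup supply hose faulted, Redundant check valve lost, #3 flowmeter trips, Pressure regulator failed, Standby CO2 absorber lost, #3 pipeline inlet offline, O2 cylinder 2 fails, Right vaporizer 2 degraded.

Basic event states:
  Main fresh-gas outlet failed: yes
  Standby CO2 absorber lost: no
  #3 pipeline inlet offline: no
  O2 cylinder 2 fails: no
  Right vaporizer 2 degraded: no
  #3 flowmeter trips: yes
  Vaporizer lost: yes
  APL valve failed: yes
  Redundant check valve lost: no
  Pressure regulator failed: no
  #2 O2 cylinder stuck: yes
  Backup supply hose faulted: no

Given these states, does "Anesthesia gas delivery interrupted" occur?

Yes

Scavenge line down [AND]: #2 O2 cylinder stuck=occurs, Vaporizer lost=occurs, APL valve failed=occurs → all inputs occur → occurs.
Pipeline path unavailable [AND]: Backup supply hose faulted=not, Redundant check valve lost=not, #3 flowmeter trips=occurs → not all inputs occur → does not occur.
Cylinder backup inoperative [AND]: Pipeline path unavailable=not, Pressure regulator failed=not → not all inputs occur → does not occur.
Vaporizer chain lost [AND]: Main fresh-gas outlet failed=occurs, Cylinder backup inoperative=not → not all inputs occur → does not occur.
Breathing circuit unavailable [OR]: Scavenge line down=occurs, Vaporizer chain lost=not, Standby CO2 absorber lost=not, #3 pipeline inlet offline=not → at least one input occurs → occurs.
Anesthesia gas delivery interrupted [OR]: Breathing circuit unavailable=occurs, O2 cylinder 2 fails=not, Right vaporizer 2 degraded=not → at least one input occurs → occurs.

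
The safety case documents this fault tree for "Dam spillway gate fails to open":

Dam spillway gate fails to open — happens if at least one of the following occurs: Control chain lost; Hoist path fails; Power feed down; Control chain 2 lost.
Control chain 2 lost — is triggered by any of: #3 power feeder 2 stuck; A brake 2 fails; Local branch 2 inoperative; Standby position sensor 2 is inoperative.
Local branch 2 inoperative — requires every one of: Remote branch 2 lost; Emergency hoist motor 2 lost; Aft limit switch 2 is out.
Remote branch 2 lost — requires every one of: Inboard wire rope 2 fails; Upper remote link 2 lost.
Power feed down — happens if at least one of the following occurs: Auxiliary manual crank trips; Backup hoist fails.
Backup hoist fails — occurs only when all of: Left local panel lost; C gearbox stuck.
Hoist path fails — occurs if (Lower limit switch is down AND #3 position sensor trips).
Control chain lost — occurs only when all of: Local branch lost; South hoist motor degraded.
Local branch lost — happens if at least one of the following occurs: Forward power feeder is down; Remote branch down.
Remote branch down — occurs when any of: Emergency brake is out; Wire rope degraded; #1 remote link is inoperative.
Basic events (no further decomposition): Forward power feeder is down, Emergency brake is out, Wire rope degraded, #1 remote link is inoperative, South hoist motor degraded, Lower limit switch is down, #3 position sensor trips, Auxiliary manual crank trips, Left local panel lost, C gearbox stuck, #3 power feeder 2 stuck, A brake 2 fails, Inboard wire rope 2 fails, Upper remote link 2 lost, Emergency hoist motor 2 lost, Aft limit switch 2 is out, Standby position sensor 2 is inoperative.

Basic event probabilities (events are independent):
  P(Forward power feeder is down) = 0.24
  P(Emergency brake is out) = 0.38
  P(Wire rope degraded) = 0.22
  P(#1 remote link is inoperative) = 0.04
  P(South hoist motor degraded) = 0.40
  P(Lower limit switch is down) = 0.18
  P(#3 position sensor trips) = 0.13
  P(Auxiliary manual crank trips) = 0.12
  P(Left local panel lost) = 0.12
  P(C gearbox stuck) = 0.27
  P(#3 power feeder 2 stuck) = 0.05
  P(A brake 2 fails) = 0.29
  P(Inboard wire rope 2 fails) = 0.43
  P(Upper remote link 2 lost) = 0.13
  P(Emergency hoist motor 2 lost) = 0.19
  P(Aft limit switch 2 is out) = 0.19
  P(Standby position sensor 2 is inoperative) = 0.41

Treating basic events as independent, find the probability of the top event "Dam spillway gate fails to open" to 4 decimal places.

0.7552

P(Remote branch down) [OR] = 1 − (1−0.38) × (1−0.22) × (1−0.04) = 0.535744
P(Local branch lost) [OR] = 1 − (1−0.24) × (1−0.535744) = 0.647165
P(Control chain lost) [AND] = 0.647165 × 0.40 = 0.258866
P(Hoist path fails) [AND] = 0.18 × 0.13 = 0.023400
P(Backup hoist fails) [AND] = 0.12 × 0.27 = 0.032400
P(Power feed down) [OR] = 1 − (1−0.12) × (1−0.032400) = 0.148512
P(Remote branch 2 lost) [AND] = 0.43 × 0.13 = 0.055900
P(Local branch 2 inoperative) [AND] = 0.055900 × 0.19 × 0.19 = 0.002018
P(Control chain 2 lost) [OR] = 1 − (1−0.05) × (1−0.29) × (1−0.002018) × (1−0.41) = 0.602848
P(Dam spillway gate fails to open) [OR] = 1 − (1−0.258866) × (1−0.023400) × (1−0.148512) × (1−0.602848) = 0.755235
Rounded to 4 decimal places: P(Dam spillway gate fails to open) ≈ 0.7552.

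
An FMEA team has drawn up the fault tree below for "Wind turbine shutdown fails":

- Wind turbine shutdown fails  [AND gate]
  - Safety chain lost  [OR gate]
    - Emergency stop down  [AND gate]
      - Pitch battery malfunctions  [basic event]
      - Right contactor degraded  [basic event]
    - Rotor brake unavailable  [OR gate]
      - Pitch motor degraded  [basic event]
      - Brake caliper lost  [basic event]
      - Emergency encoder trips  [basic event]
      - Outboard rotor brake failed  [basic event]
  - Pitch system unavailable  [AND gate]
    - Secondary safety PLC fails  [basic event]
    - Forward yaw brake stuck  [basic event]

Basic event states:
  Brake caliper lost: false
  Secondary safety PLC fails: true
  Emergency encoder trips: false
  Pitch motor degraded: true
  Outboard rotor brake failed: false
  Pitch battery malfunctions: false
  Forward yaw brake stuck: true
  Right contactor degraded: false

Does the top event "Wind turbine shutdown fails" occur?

Emergency stop down [AND]: Pitch battery malfunctions=not, Right contactor degraded=not → not all inputs occur → does not occur.
Rotor brake unavailable [OR]: Pitch motor degraded=occurs, Brake caliper lost=not, Emergency encoder trips=not, Outboard rotor brake failed=not → at least one input occurs → occurs.
Safety chain lost [OR]: Emergency stop down=not, Rotor brake unavailable=occurs → at least one input occurs → occurs.
Pitch system unavailable [AND]: Secondary safety PLC fails=occurs, Forward yaw brake stuck=occurs → all inputs occur → occurs.
Wind turbine shutdown fails [AND]: Safety chain lost=occurs, Pitch system unavailable=occurs → all inputs occur → occurs.

Yes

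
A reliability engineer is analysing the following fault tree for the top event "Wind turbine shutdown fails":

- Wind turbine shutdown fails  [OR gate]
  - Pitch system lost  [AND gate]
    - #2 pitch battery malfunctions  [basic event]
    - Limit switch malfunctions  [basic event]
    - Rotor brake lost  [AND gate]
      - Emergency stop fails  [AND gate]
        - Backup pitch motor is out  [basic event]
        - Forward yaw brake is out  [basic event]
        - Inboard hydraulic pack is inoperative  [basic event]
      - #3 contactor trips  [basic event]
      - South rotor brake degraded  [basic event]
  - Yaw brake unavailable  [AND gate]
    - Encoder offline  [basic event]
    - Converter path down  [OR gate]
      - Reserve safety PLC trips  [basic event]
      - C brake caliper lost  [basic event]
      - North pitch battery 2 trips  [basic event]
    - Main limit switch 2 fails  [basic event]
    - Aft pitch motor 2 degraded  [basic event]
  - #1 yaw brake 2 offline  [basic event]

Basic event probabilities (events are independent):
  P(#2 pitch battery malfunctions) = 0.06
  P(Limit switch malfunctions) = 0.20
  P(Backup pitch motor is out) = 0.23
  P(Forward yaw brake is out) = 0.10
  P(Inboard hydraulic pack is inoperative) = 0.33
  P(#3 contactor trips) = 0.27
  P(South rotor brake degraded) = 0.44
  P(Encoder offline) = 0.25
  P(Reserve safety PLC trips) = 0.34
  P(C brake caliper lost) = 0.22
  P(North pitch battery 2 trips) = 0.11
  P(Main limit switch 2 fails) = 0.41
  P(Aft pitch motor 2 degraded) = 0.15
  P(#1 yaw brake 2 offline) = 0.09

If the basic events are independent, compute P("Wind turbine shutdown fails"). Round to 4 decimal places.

0.0976

P(Emergency stop fails) [AND] = 0.23 × 0.10 × 0.33 = 0.007590
P(Rotor brake lost) [AND] = 0.007590 × 0.27 × 0.44 = 0.000902
P(Pitch system lost) [AND] = 0.06 × 0.20 × 0.000902 = 0.000011
P(Converter path down) [OR] = 1 − (1−0.34) × (1−0.22) × (1−0.11) = 0.541828
P(Yaw brake unavailable) [AND] = 0.25 × 0.541828 × 0.41 × 0.15 = 0.008331
P(Wind turbine shutdown fails) [OR] = 1 − (1−0.000011) × (1−0.008331) × (1−0.09) = 0.097591
Rounded to 4 decimal places: P(Wind turbine shutdown fails) ≈ 0.0976.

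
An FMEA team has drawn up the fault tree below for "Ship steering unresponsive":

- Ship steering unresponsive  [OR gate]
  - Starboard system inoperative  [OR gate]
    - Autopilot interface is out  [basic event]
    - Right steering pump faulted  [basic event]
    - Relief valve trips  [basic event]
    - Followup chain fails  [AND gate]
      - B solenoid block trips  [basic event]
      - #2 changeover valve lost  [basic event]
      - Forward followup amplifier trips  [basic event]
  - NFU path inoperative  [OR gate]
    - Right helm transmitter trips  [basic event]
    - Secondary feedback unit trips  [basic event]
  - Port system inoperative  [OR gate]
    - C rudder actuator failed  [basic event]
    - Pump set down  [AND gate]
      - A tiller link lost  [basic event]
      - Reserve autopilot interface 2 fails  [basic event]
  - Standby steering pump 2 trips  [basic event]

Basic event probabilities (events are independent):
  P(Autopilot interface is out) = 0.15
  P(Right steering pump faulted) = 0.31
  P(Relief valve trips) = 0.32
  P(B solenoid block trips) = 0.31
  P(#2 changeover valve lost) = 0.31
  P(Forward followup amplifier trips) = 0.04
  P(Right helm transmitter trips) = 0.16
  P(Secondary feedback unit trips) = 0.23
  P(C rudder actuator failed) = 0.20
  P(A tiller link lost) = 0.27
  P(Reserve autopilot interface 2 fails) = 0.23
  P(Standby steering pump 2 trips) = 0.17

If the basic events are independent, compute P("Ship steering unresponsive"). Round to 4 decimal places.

0.8400

P(Followup chain fails) [AND] = 0.31 × 0.31 × 0.04 = 0.003844
P(Starboard system inoperative) [OR] = 1 − (1−0.15) × (1−0.31) × (1−0.32) × (1−0.003844) = 0.602713
P(NFU path inoperative) [OR] = 1 − (1−0.16) × (1−0.23) = 0.353200
P(Pump set down) [AND] = 0.27 × 0.23 = 0.062100
P(Port system inoperative) [OR] = 1 − (1−0.20) × (1−0.062100) = 0.249680
P(Ship steering unresponsive) [OR] = 1 − (1−0.602713) × (1−0.353200) × (1−0.249680) × (1−0.17) = 0.839971
Rounded to 4 decimal places: P(Ship steering unresponsive) ≈ 0.8400.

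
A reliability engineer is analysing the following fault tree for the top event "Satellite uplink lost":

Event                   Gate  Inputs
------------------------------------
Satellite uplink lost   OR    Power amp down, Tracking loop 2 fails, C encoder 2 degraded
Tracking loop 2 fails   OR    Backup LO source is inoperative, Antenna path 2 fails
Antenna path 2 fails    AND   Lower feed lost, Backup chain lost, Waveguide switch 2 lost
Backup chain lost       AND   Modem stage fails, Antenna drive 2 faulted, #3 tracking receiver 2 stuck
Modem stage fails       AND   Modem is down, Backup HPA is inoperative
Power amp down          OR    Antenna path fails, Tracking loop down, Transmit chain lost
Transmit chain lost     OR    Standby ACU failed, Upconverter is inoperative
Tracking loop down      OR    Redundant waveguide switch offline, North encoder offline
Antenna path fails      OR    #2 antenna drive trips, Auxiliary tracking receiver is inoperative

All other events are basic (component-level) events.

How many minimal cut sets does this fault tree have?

Antenna path fails [OR]: union of children's cut sets → 2 cut set(s).
Tracking loop down [OR]: union of children's cut sets → 2 cut set(s).
Transmit chain lost [OR]: union of children's cut sets → 2 cut set(s).
Power amp down [OR]: union of children's cut sets → 6 cut set(s).
Modem stage fails [AND]: one cut set from each child combined → 1 × 1 = 1 cut set(s).
Backup chain lost [AND]: one cut set from each child combined → 1 × 1 × 1 = 1 cut set(s).
Antenna path 2 fails [AND]: one cut set from each child combined → 1 × 1 × 1 = 1 cut set(s).
Tracking loop 2 fails [OR]: union of children's cut sets → 2 cut set(s).
Satellite uplink lost [OR]: union of children's cut sets → 9 cut set(s).
Minimal cut sets: {#2 antenna drive trips}; {Auxiliary tracking receiver is inoperative}; {Redundant waveguide switch offline}; {North encoder offline}; {Standby ACU failed}; {Upconverter is inoperative}; {Backup LO source is inoperative}; {#3 tracking receiver 2 stuck, Antenna drive 2 faulted, Backup HPA is inoperative, Lower feed lost, Modem is down, Waveguide switch 2 lost}; {C encoder 2 degraded}.

9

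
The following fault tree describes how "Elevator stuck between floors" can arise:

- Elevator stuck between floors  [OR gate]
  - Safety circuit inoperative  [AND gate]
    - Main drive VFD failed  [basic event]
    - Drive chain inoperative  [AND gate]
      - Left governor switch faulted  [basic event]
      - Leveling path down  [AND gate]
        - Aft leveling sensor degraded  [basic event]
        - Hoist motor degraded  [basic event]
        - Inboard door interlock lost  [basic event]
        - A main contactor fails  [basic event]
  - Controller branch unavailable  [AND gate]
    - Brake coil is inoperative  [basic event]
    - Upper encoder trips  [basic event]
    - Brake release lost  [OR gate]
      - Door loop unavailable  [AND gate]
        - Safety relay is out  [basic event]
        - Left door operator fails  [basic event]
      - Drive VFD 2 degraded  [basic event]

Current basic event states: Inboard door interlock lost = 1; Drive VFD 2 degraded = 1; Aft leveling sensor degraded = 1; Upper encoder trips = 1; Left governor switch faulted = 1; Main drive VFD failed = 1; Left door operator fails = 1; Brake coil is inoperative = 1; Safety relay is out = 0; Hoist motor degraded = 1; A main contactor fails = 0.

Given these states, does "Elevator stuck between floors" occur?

Yes

Leveling path down [AND]: Aft leveling sensor degraded=occurs, Hoist motor degraded=occurs, Inboard door interlock lost=occurs, A main contactor fails=not → not all inputs occur → does not occur.
Drive chain inoperative [AND]: Left governor switch faulted=occurs, Leveling path down=not → not all inputs occur → does not occur.
Safety circuit inoperative [AND]: Main drive VFD failed=occurs, Drive chain inoperative=not → not all inputs occur → does not occur.
Door loop unavailable [AND]: Safety relay is out=not, Left door operator fails=occurs → not all inputs occur → does not occur.
Brake release lost [OR]: Door loop unavailable=not, Drive VFD 2 degraded=occurs → at least one input occurs → occurs.
Controller branch unavailable [AND]: Brake coil is inoperative=occurs, Upper encoder trips=occurs, Brake release lost=occurs → all inputs occur → occurs.
Elevator stuck between floors [OR]: Safety circuit inoperative=not, Controller branch unavailable=occurs → at least one input occurs → occurs.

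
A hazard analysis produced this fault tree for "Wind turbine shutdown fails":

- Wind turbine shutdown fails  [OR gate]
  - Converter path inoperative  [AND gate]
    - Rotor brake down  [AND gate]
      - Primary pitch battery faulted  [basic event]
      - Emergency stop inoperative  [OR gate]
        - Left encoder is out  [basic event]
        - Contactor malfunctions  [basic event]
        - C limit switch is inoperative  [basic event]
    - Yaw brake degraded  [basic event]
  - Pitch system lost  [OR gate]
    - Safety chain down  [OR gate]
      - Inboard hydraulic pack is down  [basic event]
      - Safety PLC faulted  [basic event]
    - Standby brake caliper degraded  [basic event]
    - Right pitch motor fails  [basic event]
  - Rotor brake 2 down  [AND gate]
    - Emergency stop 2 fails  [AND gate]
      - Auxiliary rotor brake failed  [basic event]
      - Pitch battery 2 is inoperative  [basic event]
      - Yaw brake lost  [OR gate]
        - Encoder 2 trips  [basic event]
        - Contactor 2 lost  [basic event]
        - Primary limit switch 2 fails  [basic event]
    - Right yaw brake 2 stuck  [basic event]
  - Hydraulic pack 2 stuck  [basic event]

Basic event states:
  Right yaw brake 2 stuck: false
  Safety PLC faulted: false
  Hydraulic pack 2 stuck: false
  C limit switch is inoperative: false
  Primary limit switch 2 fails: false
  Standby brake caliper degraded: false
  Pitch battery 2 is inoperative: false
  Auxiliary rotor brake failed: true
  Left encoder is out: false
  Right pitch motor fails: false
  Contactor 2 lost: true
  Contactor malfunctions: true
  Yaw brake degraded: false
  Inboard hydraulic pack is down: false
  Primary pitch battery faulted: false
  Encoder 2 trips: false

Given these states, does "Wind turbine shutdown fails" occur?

Emergency stop inoperative [OR]: Left encoder is out=not, Contactor malfunctions=occurs, C limit switch is inoperative=not → at least one input occurs → occurs.
Rotor brake down [AND]: Primary pitch battery faulted=not, Emergency stop inoperative=occurs → not all inputs occur → does not occur.
Converter path inoperative [AND]: Rotor brake down=not, Yaw brake degraded=not → not all inputs occur → does not occur.
Safety chain down [OR]: Inboard hydraulic pack is down=not, Safety PLC faulted=not → no input occurs → does not occur.
Pitch system lost [OR]: Safety chain down=not, Standby brake caliper degraded=not, Right pitch motor fails=not → no input occurs → does not occur.
Yaw brake lost [OR]: Encoder 2 trips=not, Contactor 2 lost=occurs, Primary limit switch 2 fails=not → at least one input occurs → occurs.
Emergency stop 2 fails [AND]: Auxiliary rotor brake failed=occurs, Pitch battery 2 is inoperative=not, Yaw brake lost=occurs → not all inputs occur → does not occur.
Rotor brake 2 down [AND]: Emergency stop 2 fails=not, Right yaw brake 2 stuck=not → not all inputs occur → does not occur.
Wind turbine shutdown fails [OR]: Converter path inoperative=not, Pitch system lost=not, Rotor brake 2 down=not, Hydraulic pack 2 stuck=not → no input occurs → does not occur.

No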